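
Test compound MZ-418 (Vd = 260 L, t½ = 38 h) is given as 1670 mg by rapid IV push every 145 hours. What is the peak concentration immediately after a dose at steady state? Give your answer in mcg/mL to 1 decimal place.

k = ln2/t½ = ln2/38 ≈ 0.018241 h⁻¹; fraction remaining f = e^(−kτ) = e^(−0.018241×145) ≈ 0.0710.
At steady state, accumulation factor R = 1/(1 − e^(−kτ)) ≈ 1.0764.
Each bolus raises the concentration by D/Vd = 1670/260 ≈ 6.423 mcg/mL.
Steady-state peak Cmax,ss = C₀·R ≈ 6.423 × 1.0764 ≈ 6.914 mcg/mL.

6.9 mcg/mL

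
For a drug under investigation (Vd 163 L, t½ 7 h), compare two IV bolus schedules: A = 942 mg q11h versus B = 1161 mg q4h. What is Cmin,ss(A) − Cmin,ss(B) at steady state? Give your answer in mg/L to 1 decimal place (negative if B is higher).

Regimen A: f = (1/2)^(11/7) ≈ 0.3365; Cmin,ss = (942/163)·f/(1−f) ≈ 2.931 mg/L.
Regimen B: f = (1/2)^(4/7) ≈ 0.6730; Cmin,ss = (1161/163)·f/(1−f) ≈ 14.659 mg/L.
Difference ≈ 2.931 − 14.659 ≈ -11.728 mg/L.

-11.7 mg/L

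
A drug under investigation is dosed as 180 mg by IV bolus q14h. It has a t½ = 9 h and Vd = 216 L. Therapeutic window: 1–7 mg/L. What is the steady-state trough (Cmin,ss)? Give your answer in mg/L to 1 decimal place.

k = ln2/t½ = ln2/9 ≈ 0.077016 h⁻¹; fraction remaining f = e^(−kτ) = e^(−0.077016×14) ≈ 0.3402.
Accumulation ratio R = 1/(1 − f) ≈ 1/0.6598 ≈ 1.5156.
Single-dose peak C₀ = D/Vd = 180/216 ≈ 0.833 mg/L.
Steady-state peak Cmax,ss = C₀·R ≈ 0.833 × 1.5156 ≈ 1.262 mg/L.
Steady-state trough Cmin,ss = Cmax,ss·f ≈ 1.262 × 0.3402 ≈ 0.429 mg/L.
Trough 0.4 mg/L vs MEC 1 mg/L: subtherapeutic.

0.4 mg/L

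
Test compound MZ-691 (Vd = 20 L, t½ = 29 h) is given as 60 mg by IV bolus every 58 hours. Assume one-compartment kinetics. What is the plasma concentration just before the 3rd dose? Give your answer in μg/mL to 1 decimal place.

0.9 μg/mL

f = (1/2)^(τ/t½) = (1/2)^(58/29) ≈ 0.2500.
C₀ = D/Vd = 60/20 ≈ 3.000 μg/mL.
Before the 3rd dose, 2 doses have been given. Superposition: Cmin = C₀·(f + f²).
≈ 3.000 × (0.2500 + 0.0625) ≈ 3.000 × 0.3125 ≈ 0.938 μg/mL.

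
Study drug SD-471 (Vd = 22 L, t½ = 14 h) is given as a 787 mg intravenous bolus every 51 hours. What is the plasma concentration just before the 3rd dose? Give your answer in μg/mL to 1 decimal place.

3.1 μg/mL

f = (1/2)^(τ/t½) = (1/2)^(51/14) ≈ 0.0801.
C₀ = D/Vd = 787/22 ≈ 35.773 μg/mL.
Before the 3rd dose, 2 doses have been given. Superposition: Cmin = C₀·(f + f²).
≈ 35.773 × (0.0801 + 0.0064) ≈ 35.773 × 0.0865 ≈ 3.094 μg/mL.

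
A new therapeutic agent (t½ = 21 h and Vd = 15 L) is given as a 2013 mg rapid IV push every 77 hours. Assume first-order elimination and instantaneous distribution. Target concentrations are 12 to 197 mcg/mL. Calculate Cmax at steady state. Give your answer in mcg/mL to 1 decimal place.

k = ln2/t½ = ln2/21 ≈ 0.033007 h⁻¹; fraction remaining f = e^(−kτ) = e^(−0.033007×77) ≈ 0.0787.
Accumulation ratio R = 1/(1 − f) ≈ 1/0.9213 ≈ 1.0854.
Each bolus raises the concentration by D/Vd = 2013/15 ≈ 134.200 mcg/mL.
Steady-state peak Cmax,ss = C₀·R ≈ 134.200 × 1.0854 ≈ 145.661 mcg/mL.
Peak 145.7 mcg/mL vs MTC 197 mcg/mL: below toxic threshold.

145.7 mcg/mL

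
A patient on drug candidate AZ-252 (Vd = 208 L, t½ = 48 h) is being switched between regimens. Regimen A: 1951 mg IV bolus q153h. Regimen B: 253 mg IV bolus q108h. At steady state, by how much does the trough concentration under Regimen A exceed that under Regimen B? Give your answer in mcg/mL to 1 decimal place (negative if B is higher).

Regimen A: f = (1/2)^(153/48) ≈ 0.1098; Cmin,ss = (1951/208)·f/(1−f) ≈ 1.157 mcg/mL.
Regimen B: f = (1/2)^(108/48) ≈ 0.2102; Cmin,ss = (253/208)·f/(1−f) ≈ 0.324 mcg/mL.
Difference ≈ 1.157 − 0.324 ≈ 0.833 mcg/mL.

0.8 mcg/mL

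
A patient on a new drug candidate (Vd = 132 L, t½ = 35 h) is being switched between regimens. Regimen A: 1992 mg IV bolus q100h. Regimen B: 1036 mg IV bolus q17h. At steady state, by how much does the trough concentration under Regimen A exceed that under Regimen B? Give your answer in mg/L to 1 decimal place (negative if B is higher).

Regimen A: f = (1/2)^(100/35) ≈ 0.1380; Cmin,ss = (1992/132)·f/(1−f) ≈ 2.416 mg/L.
Regimen B: f = (1/2)^(17/35) ≈ 0.7141; Cmin,ss = (1036/132)·f/(1−f) ≈ 19.603 mg/L.
Difference ≈ 2.416 − 19.603 ≈ -17.187 mg/L.

-17.2 mg/L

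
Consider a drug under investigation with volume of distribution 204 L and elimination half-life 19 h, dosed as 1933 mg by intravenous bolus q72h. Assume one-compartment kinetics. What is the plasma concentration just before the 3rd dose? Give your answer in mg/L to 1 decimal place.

f = (1/2)^(τ/t½) = (1/2)^(72/19) ≈ 0.0723.
C₀ = D/Vd = 1933/204 ≈ 9.475 mg/L.
Before the 3rd dose, 2 doses have been given. Superposition: Cmin = C₀·(f + f²).
≈ 9.475 × (0.0723 + 0.0052) ≈ 9.475 × 0.0775 ≈ 0.734 mg/L.

0.7 mg/L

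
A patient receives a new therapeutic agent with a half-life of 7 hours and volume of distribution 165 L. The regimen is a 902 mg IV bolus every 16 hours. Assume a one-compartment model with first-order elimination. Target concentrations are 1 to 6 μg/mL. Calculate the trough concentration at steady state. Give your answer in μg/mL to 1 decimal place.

k = ln2/t½ = ln2/7 ≈ 0.099021 h⁻¹; fraction remaining f = e^(−kτ) = e^(−0.099021×16) ≈ 0.2051.
Single-dose peak C₀ = D/Vd = 902/165 ≈ 5.467 μg/mL.
Steady-state trough Cmin,ss = C₀·f/(1−f) ≈ 5.467 × 0.2051/0.7949 ≈ 1.411 μg/mL.
Trough 1.4 μg/mL vs MEC 1 μg/mL: adequate.

1.4 μg/mL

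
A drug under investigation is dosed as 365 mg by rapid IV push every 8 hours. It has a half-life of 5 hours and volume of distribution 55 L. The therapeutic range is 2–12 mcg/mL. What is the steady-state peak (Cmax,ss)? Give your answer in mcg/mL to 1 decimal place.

9.9 mcg/mL

Over one 8-h interval, 8/5 ≈ 1.6 half-lives elapse, leaving f ≈ 0.3299 of each dose.
At steady state, accumulation factor R = 1/(1 − e^(−kτ)) ≈ 1.4923.
Each bolus raises the concentration by D/Vd = 365/55 ≈ 6.636 mcg/mL.
Steady-state peak Cmax,ss = C₀·R ≈ 6.636 × 1.4923 ≈ 9.903 mcg/mL.
Peak 9.9 mcg/mL vs MTC 12 mcg/mL: below toxic threshold.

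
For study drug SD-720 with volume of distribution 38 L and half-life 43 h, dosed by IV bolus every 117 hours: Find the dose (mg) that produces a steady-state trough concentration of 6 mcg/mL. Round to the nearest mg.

1275 mg

τ/t½ = 117/43 ≈ 2.7209, so f = (1/2)^(117/43) ≈ 0.151677.
Cmin,ss = (D/Vd)·f/(1−f), so D = Cmin,ss·Vd·(1−f)/f.
D = 6 × 38 × (1−f)/f ≈ 6 × 38 × 5.59296 ≈ 1275.19 mg.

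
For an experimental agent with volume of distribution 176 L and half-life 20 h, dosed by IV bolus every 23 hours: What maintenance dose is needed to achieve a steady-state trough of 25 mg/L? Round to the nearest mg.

5364 mg

τ/t½ = 23/20 ≈ 1.15, so f = (1/2)^(23/20) ≈ 0.450625.
Cmin,ss = (D/Vd)·f/(1−f), so D = Cmin,ss·Vd·(1−f)/f.
D = 25 × 176 × (1−f)/f ≈ 25 × 176 × 1.21914 ≈ 5364.22 mg.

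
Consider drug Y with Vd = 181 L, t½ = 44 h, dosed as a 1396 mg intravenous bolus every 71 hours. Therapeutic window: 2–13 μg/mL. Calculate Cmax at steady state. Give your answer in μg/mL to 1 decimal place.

Over one 71-h interval, 71/44 ≈ 1.6136 half-lives elapse, leaving f ≈ 0.3268 of each dose.
Accumulation ratio R = 1/(1 − f) ≈ 1/0.6732 ≈ 1.4854.
Each bolus raises the concentration by D/Vd = 1396/181 ≈ 7.713 μg/mL.
Cmax,ss = C₀/(1 − f) ≈ 7.713/0.6732 ≈ 11.457 μg/mL.
Peak 11.5 μg/mL vs MTC 13 μg/mL: below toxic threshold.

11.5 μg/mL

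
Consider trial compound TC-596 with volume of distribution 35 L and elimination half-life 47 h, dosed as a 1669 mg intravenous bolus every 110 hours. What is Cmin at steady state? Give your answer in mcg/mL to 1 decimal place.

11.7 mcg/mL

Over one 110-h interval, 110/47 ≈ 2.3404 half-lives elapse, leaving f ≈ 0.1975 of each dose.
Single-dose peak C₀ = D/Vd = 1669/35 ≈ 47.686 mcg/mL.
Steady-state trough Cmin,ss = C₀·f/(1−f) ≈ 47.686 × 0.1975/0.8025 ≈ 11.736 mcg/mL.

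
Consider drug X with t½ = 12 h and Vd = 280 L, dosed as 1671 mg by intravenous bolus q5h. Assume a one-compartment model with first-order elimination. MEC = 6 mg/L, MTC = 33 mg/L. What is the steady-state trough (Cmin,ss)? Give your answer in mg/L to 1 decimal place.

τ/t½ = 5/12 ≈ 0.41667, so fraction remaining f = (1/2)^(5/12) ≈ 0.7492.
Single-dose peak C₀ = D/Vd = 1671/280 ≈ 5.968 mg/L.
Steady-state trough Cmin,ss = C₀·f/(1−f) ≈ 5.968 × 0.7492/0.2508 ≈ 17.828 mg/L.
Trough 17.8 mg/L vs MEC 6 mg/L: adequate.

17.8 mg/L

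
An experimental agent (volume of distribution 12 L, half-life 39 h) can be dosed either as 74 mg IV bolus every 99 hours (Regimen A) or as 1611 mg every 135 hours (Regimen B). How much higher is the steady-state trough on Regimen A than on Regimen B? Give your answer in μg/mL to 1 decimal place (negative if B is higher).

-12.1 μg/mL

Regimen A: f = (1/2)^(99/39) ≈ 0.1721; Cmin,ss = (74/12)·f/(1−f) ≈ 1.282 μg/mL.
Regimen B: f = (1/2)^(135/39) ≈ 0.0908; Cmin,ss = (1611/12)·f/(1−f) ≈ 13.407 μg/mL.
Difference ≈ 1.282 − 13.407 ≈ -12.125 μg/mL.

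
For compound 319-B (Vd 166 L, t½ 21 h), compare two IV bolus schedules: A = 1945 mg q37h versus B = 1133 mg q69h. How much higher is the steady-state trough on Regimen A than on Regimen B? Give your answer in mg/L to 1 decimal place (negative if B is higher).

4.1 mg/L

Regimen A: f = (1/2)^(37/21) ≈ 0.2949; Cmin,ss = (1945/166)·f/(1−f) ≈ 4.900 mg/L.
Regimen B: f = (1/2)^(69/21) ≈ 0.1025; Cmin,ss = (1133/166)·f/(1−f) ≈ 0.779 mg/L.
Difference ≈ 4.900 − 0.779 ≈ 4.121 mg/L.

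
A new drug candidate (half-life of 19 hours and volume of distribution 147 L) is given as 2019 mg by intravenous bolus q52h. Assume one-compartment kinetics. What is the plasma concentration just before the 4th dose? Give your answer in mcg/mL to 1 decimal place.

f = (1/2)^(τ/t½) = (1/2)^(52/19) ≈ 0.1500.
C₀ = D/Vd = 2019/147 ≈ 13.735 mcg/mL.
Before the 4th dose, 3 doses have been given. Superposition: Cmin = C₀·(f + f² + … + f^3).
≈ 13.735 × (0.1500 + 0.0225 + 0.0034) ≈ 13.735 × 0.1759 ≈ 2.416 mcg/mL.

2.4 mcg/mL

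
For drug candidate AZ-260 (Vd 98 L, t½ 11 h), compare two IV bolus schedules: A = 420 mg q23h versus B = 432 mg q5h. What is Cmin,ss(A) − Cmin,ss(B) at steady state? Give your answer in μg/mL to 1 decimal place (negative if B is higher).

Regimen A: f = (1/2)^(23/11) ≈ 0.2347; Cmin,ss = (420/98)·f/(1−f) ≈ 1.314 μg/mL.
Regimen B: f = (1/2)^(5/11) ≈ 0.7297; Cmin,ss = (432/98)·f/(1−f) ≈ 11.900 μg/mL.
Difference ≈ 1.314 − 11.900 ≈ -10.586 μg/mL.

-10.6 μg/mL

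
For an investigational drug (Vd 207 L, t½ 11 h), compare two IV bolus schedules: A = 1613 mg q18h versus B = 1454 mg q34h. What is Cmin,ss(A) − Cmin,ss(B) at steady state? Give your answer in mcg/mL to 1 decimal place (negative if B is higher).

2.8 mcg/mL

Regimen A: f = (1/2)^(18/11) ≈ 0.3217; Cmin,ss = (1613/207)·f/(1−f) ≈ 3.696 mcg/mL.
Regimen B: f = (1/2)^(34/11) ≈ 0.1174; Cmin,ss = (1454/207)·f/(1−f) ≈ 0.934 mcg/mL.
Difference ≈ 3.696 − 0.934 ≈ 2.762 mcg/mL.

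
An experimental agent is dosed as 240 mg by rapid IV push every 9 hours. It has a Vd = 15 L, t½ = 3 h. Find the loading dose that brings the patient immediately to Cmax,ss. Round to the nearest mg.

274 mg

f = (1/2)^(9/3) ≈ 0.125000; accumulation ratio R = 1/(1−f) ≈ 1.14286.
Loading dose to hit Cmax,ss on first dose: D_load = D_maint·R ≈ 240 × 1.14286 ≈ 274.29 mg.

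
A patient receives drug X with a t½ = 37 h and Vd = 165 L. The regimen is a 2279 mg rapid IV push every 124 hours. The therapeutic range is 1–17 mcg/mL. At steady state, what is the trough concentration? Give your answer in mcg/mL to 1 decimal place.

τ/t½ = 124/37 ≈ 3.3514, so fraction remaining f = (1/2)^(124/37) ≈ 0.0980.
Accumulation ratio R = 1/(1 − f) ≈ 1/0.9020 ≈ 1.1086.
Each bolus raises the concentration by D/Vd = 2279/165 ≈ 13.812 mcg/mL.
Cmax,ss = C₀/(1 − f) ≈ 13.812/0.9020 ≈ 15.313 mcg/mL.
One interval later, Cmin,ss = Cmax,ss·e^(−kτ) ≈ 15.313 × 0.0980 ≈ 1.501 mcg/mL.
Trough 1.5 mcg/mL vs MEC 1 mcg/mL: adequate.

1.5 mcg/mL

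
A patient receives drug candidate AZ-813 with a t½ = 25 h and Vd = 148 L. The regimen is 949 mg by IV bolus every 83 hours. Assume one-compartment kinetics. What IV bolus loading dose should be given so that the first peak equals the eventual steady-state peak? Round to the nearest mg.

1055 mg

f = (1/2)^(83/25) ≈ 0.100134; accumulation ratio R = 1/(1−f) ≈ 1.11128.
Loading dose to hit Cmax,ss on first dose: D_load = D_maint·R ≈ 949 × 1.11128 ≈ 1054.60 mg.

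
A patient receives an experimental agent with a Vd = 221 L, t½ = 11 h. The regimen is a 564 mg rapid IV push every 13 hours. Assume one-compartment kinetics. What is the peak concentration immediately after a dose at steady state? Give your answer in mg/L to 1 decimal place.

4.6 mg/L

τ/t½ = 13/11 ≈ 1.1818, so fraction remaining f = (1/2)^(13/11) ≈ 0.4408.
Accumulation ratio R = 1/(1 − f) ≈ 1/0.5592 ≈ 1.7883.
Each bolus raises the concentration by D/Vd = 564/221 ≈ 2.552 mg/L.
Steady-state peak Cmax,ss = C₀·R ≈ 2.552 × 1.7883 ≈ 4.564 mg/L.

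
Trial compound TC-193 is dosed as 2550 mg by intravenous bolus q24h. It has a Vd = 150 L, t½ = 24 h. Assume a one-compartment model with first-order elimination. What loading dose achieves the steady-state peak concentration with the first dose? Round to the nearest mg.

5100 mg

f = (1/2)^(24/24) ≈ 0.500000; accumulation ratio R = 1/(1−f) ≈ 2.00000.
Loading dose to hit Cmax,ss on first dose: D_load = D_maint·R ≈ 2550 × 2.00000 ≈ 5100.00 mg.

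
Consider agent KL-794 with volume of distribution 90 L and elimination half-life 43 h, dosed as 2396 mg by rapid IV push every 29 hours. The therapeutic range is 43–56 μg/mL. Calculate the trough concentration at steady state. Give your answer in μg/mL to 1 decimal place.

k = ln2/t½ = ln2/43 ≈ 0.016120 h⁻¹; fraction remaining f = e^(−kτ) = e^(−0.016120×29) ≈ 0.6266.
Single-dose peak C₀ = D/Vd = 2396/90 ≈ 26.622 μg/mL.
Steady-state trough Cmin,ss = C₀·f/(1−f) ≈ 26.622 × 0.6266/0.3734 ≈ 44.674 μg/mL.
Trough 44.7 μg/mL vs MEC 43 μg/mL: adequate.

44.7 μg/mL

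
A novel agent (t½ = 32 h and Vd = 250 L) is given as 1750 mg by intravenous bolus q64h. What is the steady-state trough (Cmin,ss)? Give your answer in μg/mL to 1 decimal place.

2.3 μg/mL

τ = 64 h = 2 half-lives, so f = (1/2)^2 = 0.25.
At steady state, R = 1/(1 − 0.25) = 4/3.
Single-dose peak C₀ = D/Vd = 1750/250 = 7 μg/mL.
Steady-state peak Cmax,ss = C₀·R = 7 × 4/3 ≈ 9.333 μg/mL.
Steady-state trough Cmin,ss = Cmax,ss·f ≈ 9.333 × 0.25 ≈ 2.333 μg/mL.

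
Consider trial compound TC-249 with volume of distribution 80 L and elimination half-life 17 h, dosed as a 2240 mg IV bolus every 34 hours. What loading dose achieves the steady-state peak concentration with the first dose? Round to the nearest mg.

2987 mg

f = (1/2)^(34/17) ≈ 0.250000; accumulation ratio R = 1/(1−f) ≈ 1.33333.
Loading dose to hit Cmax,ss on first dose: D_load = D_maint·R ≈ 2240 × 1.33333 ≈ 2986.66 mg.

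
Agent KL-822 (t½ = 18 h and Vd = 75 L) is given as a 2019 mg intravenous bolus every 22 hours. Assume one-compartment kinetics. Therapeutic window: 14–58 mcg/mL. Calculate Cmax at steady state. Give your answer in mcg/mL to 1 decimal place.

47.1 mcg/mL

τ/t½ = 22/18 ≈ 1.2222, so fraction remaining f = (1/2)^(22/18) ≈ 0.4286.
Accumulation ratio R = 1/(1 − f) ≈ 1/0.5714 ≈ 1.7501.
Single-dose peak C₀ = D/Vd = 2019/75 ≈ 26.920 mcg/mL.
Steady-state peak Cmax,ss = C₀·R ≈ 26.920 × 1.7501 ≈ 47.113 mcg/mL.
Peak 47.1 mcg/mL vs MTC 58 mcg/mL: below toxic threshold.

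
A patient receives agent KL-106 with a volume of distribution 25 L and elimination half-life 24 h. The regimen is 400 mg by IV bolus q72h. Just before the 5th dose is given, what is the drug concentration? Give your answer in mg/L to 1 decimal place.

2.3 mg/L

f = (1/2)^(τ/t½) = (1/2)^(72/24) ≈ 0.1250.
C₀ = D/Vd = 400/25 ≈ 16.000 mg/L.
Before the 5th dose, 4 doses have been given. Superposition: Cmin = C₀·(f + f² + … + f^4).
≈ 16.000 × (0.1250 + 0.0156 + 0.0020 + 0.0002) ≈ 16.000 × 0.1428 ≈ 2.285 mg/L.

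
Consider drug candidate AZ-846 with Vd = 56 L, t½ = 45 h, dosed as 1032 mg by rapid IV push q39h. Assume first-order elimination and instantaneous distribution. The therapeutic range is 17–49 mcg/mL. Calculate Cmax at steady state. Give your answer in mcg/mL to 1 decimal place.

k = ln2/t½ = ln2/45 ≈ 0.015403 h⁻¹; fraction remaining f = e^(−kτ) = e^(−0.015403×39) ≈ 0.5484.
Accumulation ratio R = 1/(1 − f) ≈ 1/0.4516 ≈ 2.2143.
Single-dose peak C₀ = D/Vd = 1032/56 ≈ 18.429 mcg/mL.
Steady-state peak Cmax,ss = C₀·R ≈ 18.429 × 2.2143 ≈ 40.807 mcg/mL.
Peak 40.8 mcg/mL vs MTC 49 mcg/mL: below toxic threshold.

40.8 mcg/mL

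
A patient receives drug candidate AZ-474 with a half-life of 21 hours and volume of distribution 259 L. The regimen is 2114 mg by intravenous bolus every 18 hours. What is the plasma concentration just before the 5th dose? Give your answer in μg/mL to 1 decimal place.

9.1 μg/mL

f = (1/2)^(τ/t½) = (1/2)^(18/21) ≈ 0.5520.
C₀ = D/Vd = 2114/259 ≈ 8.162 μg/mL.
Before the 5th dose, 4 doses have been given. Superposition: Cmin = C₀·(f + f² + … + f^4).
≈ 8.162 × (0.5520 + 0.3047 + 0.1682 + 0.0928) ≈ 8.162 × 1.1177 ≈ 9.123 μg/mL.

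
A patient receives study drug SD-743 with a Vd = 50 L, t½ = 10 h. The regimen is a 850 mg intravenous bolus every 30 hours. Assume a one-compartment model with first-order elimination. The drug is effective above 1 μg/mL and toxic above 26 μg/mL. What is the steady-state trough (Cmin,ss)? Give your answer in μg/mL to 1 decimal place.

The dosing interval is 3 half-lives, so f = 2^(−3) = 0.125.
At steady state, R = 1/(1 − 0.125) = 8/7.
Single-dose peak C₀ = D/Vd = 850/50 = 17 μg/mL.
Steady-state peak Cmax,ss = C₀·R = 17 × 8/7 ≈ 19.429 μg/mL.
Steady-state trough Cmin,ss = Cmax,ss·f ≈ 19.429 × 0.125 ≈ 2.429 μg/mL.
Trough 2.4 μg/mL vs MEC 1 μg/mL: adequate.

2.4 μg/mL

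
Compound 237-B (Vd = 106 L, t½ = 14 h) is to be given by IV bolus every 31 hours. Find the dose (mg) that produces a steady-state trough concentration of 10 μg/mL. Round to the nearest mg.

3859 mg

τ/t½ = 31/14 ≈ 2.2143, so f = (1/2)^(31/14) ≈ 0.215493.
Cmin,ss = (D/Vd)·f/(1−f), so D = Cmin,ss·Vd·(1−f)/f.
D = 10 × 106 × (1−f)/f ≈ 10 × 106 × 3.64052 ≈ 3858.95 mg.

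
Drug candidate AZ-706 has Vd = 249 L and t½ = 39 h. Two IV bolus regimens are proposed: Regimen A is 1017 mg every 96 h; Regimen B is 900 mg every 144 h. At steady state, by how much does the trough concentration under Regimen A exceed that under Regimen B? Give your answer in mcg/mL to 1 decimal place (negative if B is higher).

0.6 mcg/mL

Regimen A: f = (1/2)^(96/39) ≈ 0.1816; Cmin,ss = (1017/249)·f/(1−f) ≈ 0.906 mcg/mL.
Regimen B: f = (1/2)^(144/39) ≈ 0.0774; Cmin,ss = (900/249)·f/(1−f) ≈ 0.303 mcg/mL.
Difference ≈ 0.906 − 0.303 ≈ 0.603 mcg/mL.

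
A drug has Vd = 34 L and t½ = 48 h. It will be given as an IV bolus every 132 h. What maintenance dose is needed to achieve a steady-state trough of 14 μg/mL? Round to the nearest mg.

τ/t½ = 132/48 ≈ 2.75, so f = (1/2)^(132/48) ≈ 0.148651.
Cmin,ss = (D/Vd)·f/(1−f), so D = Cmin,ss·Vd·(1−f)/f.
D = 14 × 34 × (1−f)/f ≈ 14 × 34 × 5.72717 ≈ 2726.13 mg.

2726 mg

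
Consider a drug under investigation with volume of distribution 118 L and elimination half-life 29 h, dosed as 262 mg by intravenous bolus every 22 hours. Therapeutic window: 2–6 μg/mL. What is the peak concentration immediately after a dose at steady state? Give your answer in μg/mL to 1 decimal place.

Over one 22-h interval, 22/29 ≈ 0.75862 half-lives elapse, leaving f ≈ 0.5911 of each dose.
At steady state, accumulation factor R = 1/(1 − e^(−kτ)) ≈ 2.4456.
Each bolus raises the concentration by D/Vd = 262/118 ≈ 2.220 μg/mL.
Steady-state peak Cmax,ss = C₀·R ≈ 2.220 × 2.4456 ≈ 5.429 μg/mL.
Peak 5.4 μg/mL vs MTC 6 μg/mL: below toxic threshold.

5.4 μg/mL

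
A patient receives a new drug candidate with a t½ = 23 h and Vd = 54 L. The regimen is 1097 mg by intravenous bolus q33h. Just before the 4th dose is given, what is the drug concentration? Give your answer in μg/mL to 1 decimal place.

11.3 μg/mL

f = (1/2)^(τ/t½) = (1/2)^(33/23) ≈ 0.3699.
C₀ = D/Vd = 1097/54 ≈ 20.315 μg/mL.
Before the 4th dose, 3 doses have been given. Superposition: Cmin = C₀·(f + f² + … + f^3).
≈ 20.315 × (0.3699 + 0.1368 + 0.0506) ≈ 20.315 × 0.5573 ≈ 11.322 μg/mL.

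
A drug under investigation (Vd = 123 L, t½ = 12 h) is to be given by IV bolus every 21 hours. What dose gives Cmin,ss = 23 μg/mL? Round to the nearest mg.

6687 mg

τ/t½ = 21/12 ≈ 1.75, so f = (1/2)^(21/12) ≈ 0.297302.
Cmin,ss = (D/Vd)·f/(1−f), so D = Cmin,ss·Vd·(1−f)/f.
D = 23 × 123 × (1−f)/f ≈ 23 × 123 × 2.36358 ≈ 6686.57 mg.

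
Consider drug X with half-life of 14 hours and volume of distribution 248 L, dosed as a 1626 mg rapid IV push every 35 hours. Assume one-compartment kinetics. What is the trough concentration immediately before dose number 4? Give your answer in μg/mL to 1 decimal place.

1.4 μg/mL

f = (1/2)^(τ/t½) = (1/2)^(35/14) ≈ 0.1768.
C₀ = D/Vd = 1626/248 ≈ 6.556 μg/mL.
Before the 4th dose, 3 doses have been given. Superposition: Cmin = C₀·(f + f² + … + f^3).
≈ 6.556 × (0.1768 + 0.0313 + 0.0055) ≈ 6.556 × 0.2136 ≈ 1.400 μg/mL.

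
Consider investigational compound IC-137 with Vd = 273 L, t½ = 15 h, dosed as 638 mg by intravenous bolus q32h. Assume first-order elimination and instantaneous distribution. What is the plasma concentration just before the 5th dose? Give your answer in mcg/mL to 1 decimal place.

f = (1/2)^(τ/t½) = (1/2)^(32/15) ≈ 0.2279.
C₀ = D/Vd = 638/273 ≈ 2.337 mcg/mL.
Before the 5th dose, 4 doses have been given. Superposition: Cmin = C₀·(f + f² + … + f^4).
≈ 2.337 × (0.2279 + 0.0519 + 0.0118 + 0.0027) ≈ 2.337 × 0.2943 ≈ 0.688 mcg/mL.

0.7 mcg/mL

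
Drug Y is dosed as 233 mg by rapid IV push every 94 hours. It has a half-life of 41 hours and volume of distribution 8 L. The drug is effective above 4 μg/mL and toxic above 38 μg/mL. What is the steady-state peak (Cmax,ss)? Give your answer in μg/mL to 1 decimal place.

k = ln2/t½ = ln2/41 ≈ 0.016906 h⁻¹; fraction remaining f = e^(−kτ) = e^(−0.016906×94) ≈ 0.2041.
At steady state, accumulation factor R = 1/(1 − e^(−kτ)) ≈ 1.2564.
Single-dose peak C₀ = D/Vd = 233/8 ≈ 29.125 μg/mL.
Steady-state peak Cmax,ss = C₀·R ≈ 29.125 × 1.2564 ≈ 36.593 μg/mL.
Peak 36.6 μg/mL vs MTC 38 μg/mL: below toxic threshold.

36.6 μg/mL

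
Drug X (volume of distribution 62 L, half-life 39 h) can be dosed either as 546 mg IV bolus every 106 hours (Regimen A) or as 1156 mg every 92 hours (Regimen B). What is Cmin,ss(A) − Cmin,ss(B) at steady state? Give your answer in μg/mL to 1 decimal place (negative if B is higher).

-2.9 μg/mL

Regimen A: f = (1/2)^(106/39) ≈ 0.1520; Cmin,ss = (546/62)·f/(1−f) ≈ 1.579 μg/mL.
Regimen B: f = (1/2)^(92/39) ≈ 0.1949; Cmin,ss = (1156/62)·f/(1−f) ≈ 4.514 μg/mL.
Difference ≈ 1.579 − 4.514 ≈ -2.935 μg/mL.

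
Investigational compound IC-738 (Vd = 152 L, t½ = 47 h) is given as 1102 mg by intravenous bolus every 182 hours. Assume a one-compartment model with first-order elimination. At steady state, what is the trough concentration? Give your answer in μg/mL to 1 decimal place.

k = ln2/t½ = ln2/47 ≈ 0.014748 h⁻¹; fraction remaining f = e^(−kτ) = e^(−0.014748×182) ≈ 0.0683.
Accumulation ratio R = 1/(1 − f) ≈ 1/0.9317 ≈ 1.0733.
Single-dose peak C₀ = D/Vd = 1102/152 ≈ 7.250 μg/mL.
Cmax,ss = C₀/(1 − f) ≈ 7.250/0.9317 ≈ 7.781 μg/mL.
One interval later, Cmin,ss = Cmax,ss·e^(−kτ) ≈ 7.781 × 0.0683 ≈ 0.531 μg/mL.

0.5 μg/mL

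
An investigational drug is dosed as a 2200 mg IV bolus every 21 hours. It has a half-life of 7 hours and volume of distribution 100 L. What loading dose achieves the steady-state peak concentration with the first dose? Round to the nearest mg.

f = (1/2)^(21/7) ≈ 0.125000; accumulation ratio R = 1/(1−f) ≈ 1.14286.
Loading dose to hit Cmax,ss on first dose: D_load = D_maint·R ≈ 2200 × 1.14286 ≈ 2514.29 mg.

2514 mg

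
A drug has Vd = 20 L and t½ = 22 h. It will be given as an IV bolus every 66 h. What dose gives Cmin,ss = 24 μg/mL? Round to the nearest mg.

τ/t½ = 66/22 ≈ 3, so f = (1/2)^(66/22) ≈ 0.125000.
Cmin,ss = (D/Vd)·f/(1−f), so D = Cmin,ss·Vd·(1−f)/f.
D = 24 × 20 × (1−f)/f ≈ 24 × 20 × 7.00000 ≈ 3360.00 mg.

3360 mg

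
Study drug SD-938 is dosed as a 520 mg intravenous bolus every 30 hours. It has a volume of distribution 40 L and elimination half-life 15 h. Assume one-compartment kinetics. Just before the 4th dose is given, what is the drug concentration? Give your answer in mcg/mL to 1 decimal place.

f = (1/2)^(τ/t½) = (1/2)^(30/15) ≈ 0.2500.
C₀ = D/Vd = 520/40 ≈ 13.000 mcg/mL.
Before the 4th dose, 3 doses have been given. Superposition: Cmin = C₀·(f + f² + … + f^3).
≈ 13.000 × (0.2500 + 0.0625 + 0.0156) ≈ 13.000 × 0.3281 ≈ 4.265 mcg/mL.

4.3 mcg/mL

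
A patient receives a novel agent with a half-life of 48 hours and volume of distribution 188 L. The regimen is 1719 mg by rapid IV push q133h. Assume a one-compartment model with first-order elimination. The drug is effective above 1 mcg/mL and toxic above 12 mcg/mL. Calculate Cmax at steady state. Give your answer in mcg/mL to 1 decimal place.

10.7 mcg/mL

Over one 133-h interval, 133/48 ≈ 2.7708 half-lives elapse, leaving f ≈ 0.1465 of each dose.
At steady state, accumulation factor R = 1/(1 − e^(−kτ)) ≈ 1.1716.
Each bolus raises the concentration by D/Vd = 1719/188 ≈ 9.144 mcg/mL.
Steady-state peak Cmax,ss = C₀·R ≈ 9.144 × 1.1716 ≈ 10.713 mcg/mL.
Peak 10.7 mcg/mL vs MTC 12 mcg/mL: below toxic threshold.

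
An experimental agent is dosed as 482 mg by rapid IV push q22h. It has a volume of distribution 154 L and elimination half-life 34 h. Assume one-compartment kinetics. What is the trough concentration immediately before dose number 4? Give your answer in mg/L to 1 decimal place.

4.1 mg/L

f = (1/2)^(τ/t½) = (1/2)^(22/34) ≈ 0.6386.
C₀ = D/Vd = 482/154 ≈ 3.130 mg/L.
Before the 4th dose, 3 doses have been given. Superposition: Cmin = C₀·(f + f² + … + f^3).
≈ 3.130 × (0.6386 + 0.4078 + 0.2604) ≈ 3.130 × 1.3068 ≈ 4.090 mg/L.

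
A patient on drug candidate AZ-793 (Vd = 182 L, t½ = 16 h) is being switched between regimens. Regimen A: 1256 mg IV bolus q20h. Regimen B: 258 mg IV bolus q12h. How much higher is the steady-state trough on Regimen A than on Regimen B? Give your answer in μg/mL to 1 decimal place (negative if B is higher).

2.9 μg/mL

Regimen A: f = (1/2)^(20/16) ≈ 0.4204; Cmin,ss = (1256/182)·f/(1−f) ≈ 5.006 μg/mL.
Regimen B: f = (1/2)^(12/16) ≈ 0.5946; Cmin,ss = (258/182)·f/(1−f) ≈ 2.079 μg/mL.
Difference ≈ 5.006 − 2.079 ≈ 2.927 μg/mL.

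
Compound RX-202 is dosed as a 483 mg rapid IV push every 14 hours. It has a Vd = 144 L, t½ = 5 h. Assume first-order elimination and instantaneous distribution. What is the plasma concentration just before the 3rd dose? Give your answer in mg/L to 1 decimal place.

f = (1/2)^(τ/t½) = (1/2)^(14/5) ≈ 0.1436.
C₀ = D/Vd = 483/144 ≈ 3.354 mg/L.
Before the 3rd dose, 2 doses have been given. Superposition: Cmin = C₀·(f + f²).
≈ 3.354 × (0.1436 + 0.0206) ≈ 3.354 × 0.1642 ≈ 0.551 mg/L.

0.6 mg/L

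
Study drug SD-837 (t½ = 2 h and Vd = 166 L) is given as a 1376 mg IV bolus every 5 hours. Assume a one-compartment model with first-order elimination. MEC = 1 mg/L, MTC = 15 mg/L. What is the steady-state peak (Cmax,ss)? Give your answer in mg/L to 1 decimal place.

10.1 mg/L

Over one 5-h interval, 5/2 ≈ 2.5 half-lives elapse, leaving f ≈ 0.1768 of each dose.
At steady state, accumulation factor R = 1/(1 − e^(−kτ)) ≈ 1.2148.
Each bolus raises the concentration by D/Vd = 1376/166 ≈ 8.289 mg/L.
Steady-state peak Cmax,ss = C₀·R ≈ 8.289 × 1.2148 ≈ 10.069 mg/L.
Peak 10.1 mg/L vs MTC 15 mg/L: below toxic threshold.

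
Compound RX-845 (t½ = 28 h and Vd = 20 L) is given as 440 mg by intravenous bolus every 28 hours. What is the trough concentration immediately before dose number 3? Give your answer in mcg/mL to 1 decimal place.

f = (1/2)^(τ/t½) = (1/2)^(28/28) ≈ 0.5000.
C₀ = D/Vd = 440/20 ≈ 22.000 mcg/mL.
Before the 3rd dose, 2 doses have been given. Superposition: Cmin = C₀·(f + f²).
≈ 22.000 × (0.5000 + 0.2500) ≈ 22.000 × 0.7500 ≈ 16.500 mcg/mL.

16.5 mcg/mL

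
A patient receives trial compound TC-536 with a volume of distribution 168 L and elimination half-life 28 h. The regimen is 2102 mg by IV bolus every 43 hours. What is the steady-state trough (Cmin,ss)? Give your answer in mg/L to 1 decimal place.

Over one 43-h interval, 43/28 ≈ 1.5357 half-lives elapse, leaving f ≈ 0.3449 of each dose.
Single-dose peak C₀ = D/Vd = 2102/168 ≈ 12.512 mg/L.
Steady-state trough Cmin,ss = C₀·f/(1−f) ≈ 12.512 × 0.3449/0.6551 ≈ 6.587 mg/L.

6.6 mg/L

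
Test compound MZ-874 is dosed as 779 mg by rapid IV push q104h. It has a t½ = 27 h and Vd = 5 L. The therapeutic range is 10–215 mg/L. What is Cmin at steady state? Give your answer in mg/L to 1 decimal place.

τ/t½ = 104/27 ≈ 3.8519, so fraction remaining f = (1/2)^(104/27) ≈ 0.0693.
At steady state, accumulation factor R = 1/(1 − e^(−kτ)) ≈ 1.0745.
Each bolus raises the concentration by D/Vd = 779/5 ≈ 155.800 mg/L.
Steady-state peak Cmax,ss = C₀·R ≈ 155.800 × 1.0745 ≈ 167.407 mg/L.
One interval later, Cmin,ss = Cmax,ss·e^(−kτ) ≈ 167.407 × 0.0693 ≈ 11.601 mg/L.
Trough 11.6 mg/L vs MEC 10 mg/L: adequate.

11.6 mg/L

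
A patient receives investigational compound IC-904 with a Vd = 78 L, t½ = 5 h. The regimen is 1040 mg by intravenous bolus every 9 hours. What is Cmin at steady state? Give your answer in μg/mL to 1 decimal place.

5.4 μg/mL

k = ln2/t½ = ln2/5 ≈ 0.138629 h⁻¹; fraction remaining f = e^(−kτ) = e^(−0.138629×9) ≈ 0.2872.
Accumulation ratio R = 1/(1 − f) ≈ 1/0.7128 ≈ 1.4029.
Each bolus raises the concentration by D/Vd = 1040/78 ≈ 13.333 μg/mL.
Steady-state peak Cmax,ss = C₀·R ≈ 13.333 × 1.4029 ≈ 18.705 μg/mL.
One interval later, Cmin,ss = Cmax,ss·e^(−kτ) ≈ 18.705 × 0.2872 ≈ 5.372 μg/mL.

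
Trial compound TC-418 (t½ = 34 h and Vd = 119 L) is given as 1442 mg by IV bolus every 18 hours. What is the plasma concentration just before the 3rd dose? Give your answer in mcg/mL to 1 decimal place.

14.2 mcg/mL

f = (1/2)^(τ/t½) = (1/2)^(18/34) ≈ 0.6928.
C₀ = D/Vd = 1442/119 ≈ 12.118 mcg/mL.
Before the 3rd dose, 2 doses have been given. Superposition: Cmin = C₀·(f + f²).
≈ 12.118 × (0.6928 + 0.4800) ≈ 12.118 × 1.1728 ≈ 14.212 mcg/mL.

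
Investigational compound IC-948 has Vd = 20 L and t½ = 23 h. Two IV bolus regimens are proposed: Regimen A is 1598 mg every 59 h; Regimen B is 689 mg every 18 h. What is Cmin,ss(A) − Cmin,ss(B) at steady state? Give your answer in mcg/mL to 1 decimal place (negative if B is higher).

Regimen A: f = (1/2)^(59/23) ≈ 0.1690; Cmin,ss = (1598/20)·f/(1−f) ≈ 16.249 mcg/mL.
Regimen B: f = (1/2)^(18/23) ≈ 0.5813; Cmin,ss = (689/20)·f/(1−f) ≈ 47.828 mcg/mL.
Difference ≈ 16.249 − 47.828 ≈ -31.579 mcg/mL.

-31.6 mcg/mL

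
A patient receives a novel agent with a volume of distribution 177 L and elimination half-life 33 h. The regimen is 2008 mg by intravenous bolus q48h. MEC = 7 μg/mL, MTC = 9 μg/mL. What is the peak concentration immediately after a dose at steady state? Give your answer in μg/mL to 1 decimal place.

τ/t½ = 48/33 ≈ 1.4545, so fraction remaining f = (1/2)^(48/33) ≈ 0.3649.
At steady state, accumulation factor R = 1/(1 − e^(−kτ)) ≈ 1.5746.
Each bolus raises the concentration by D/Vd = 2008/177 ≈ 11.345 μg/mL.
Steady-state peak Cmax,ss = C₀·R ≈ 11.345 × 1.5746 ≈ 17.864 μg/mL.
Peak 17.9 μg/mL vs MTC 9 μg/mL: exceeds toxic threshold.

17.9 μg/mL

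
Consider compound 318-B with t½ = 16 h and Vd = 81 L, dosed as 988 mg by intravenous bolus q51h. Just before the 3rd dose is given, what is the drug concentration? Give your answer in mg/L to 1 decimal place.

1.5 mg/L

f = (1/2)^(τ/t½) = (1/2)^(51/16) ≈ 0.1098.
C₀ = D/Vd = 988/81 ≈ 12.198 mg/L.
Before the 3rd dose, 2 doses have been given. Superposition: Cmin = C₀·(f + f²).
≈ 12.198 × (0.1098 + 0.0121) ≈ 12.198 × 0.1219 ≈ 1.487 mg/L.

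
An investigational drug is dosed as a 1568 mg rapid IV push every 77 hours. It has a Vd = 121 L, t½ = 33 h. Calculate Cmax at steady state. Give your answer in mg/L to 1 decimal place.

16.2 mg/L

Over one 77-h interval, 77/33 ≈ 2.3333 half-lives elapse, leaving f ≈ 0.1984 of each dose.
Accumulation ratio R = 1/(1 − f) ≈ 1/0.8016 ≈ 1.2475.
Each bolus raises the concentration by D/Vd = 1568/121 ≈ 12.959 mg/L.
Steady-state peak Cmax,ss = C₀·R ≈ 12.959 × 1.2475 ≈ 16.166 mg/L.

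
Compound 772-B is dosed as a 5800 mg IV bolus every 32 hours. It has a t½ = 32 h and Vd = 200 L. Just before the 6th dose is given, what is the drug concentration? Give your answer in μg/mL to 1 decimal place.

28.1 μg/mL

f = (1/2)^(τ/t½) = (1/2)^(32/32) ≈ 0.5000.
C₀ = D/Vd = 5800/200 ≈ 29.000 μg/mL.
Before the 6th dose, 5 doses have been given. Superposition: Cmin = C₀·(f + f² + … + f^5).
≈ 29.000 × (0.5000 + 0.2500 + 0.1250 + 0.0625 + 0.0313) ≈ 29.000 × 0.9688 ≈ 28.095 μg/mL.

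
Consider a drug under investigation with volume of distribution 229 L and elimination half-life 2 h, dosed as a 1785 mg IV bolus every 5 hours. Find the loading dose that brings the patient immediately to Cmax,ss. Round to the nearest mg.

2168 mg

f = (1/2)^(5/2) ≈ 0.176777; accumulation ratio R = 1/(1−f) ≈ 1.21474.
Loading dose to hit Cmax,ss on first dose: D_load = D_maint·R ≈ 1785 × 1.21474 ≈ 2168.31 mg.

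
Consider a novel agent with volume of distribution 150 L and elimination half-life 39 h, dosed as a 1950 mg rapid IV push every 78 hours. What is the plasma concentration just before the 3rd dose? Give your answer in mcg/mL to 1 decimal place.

4.1 mcg/mL

f = (1/2)^(τ/t½) = (1/2)^(78/39) ≈ 0.2500.
C₀ = D/Vd = 1950/150 ≈ 13.000 mcg/mL.
Before the 3rd dose, 2 doses have been given. Superposition: Cmin = C₀·(f + f²).
≈ 13.000 × (0.2500 + 0.0625) ≈ 13.000 × 0.3125 ≈ 4.062 mcg/mL.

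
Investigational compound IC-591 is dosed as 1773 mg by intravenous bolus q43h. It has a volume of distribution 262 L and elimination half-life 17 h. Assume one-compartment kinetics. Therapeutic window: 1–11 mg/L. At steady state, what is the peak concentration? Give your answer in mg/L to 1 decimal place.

k = ln2/t½ = ln2/17 ≈ 0.040773 h⁻¹; fraction remaining f = e^(−kτ) = e^(−0.040773×43) ≈ 0.1732.
At steady state, accumulation factor R = 1/(1 − e^(−kτ)) ≈ 1.2095.
Single-dose peak C₀ = D/Vd = 1773/262 ≈ 6.767 mg/L.
Steady-state peak Cmax,ss = C₀·R ≈ 6.767 × 1.2095 ≈ 8.185 mg/L.
Peak 8.2 mg/L vs MTC 11 mg/L: below toxic threshold.

8.2 mg/L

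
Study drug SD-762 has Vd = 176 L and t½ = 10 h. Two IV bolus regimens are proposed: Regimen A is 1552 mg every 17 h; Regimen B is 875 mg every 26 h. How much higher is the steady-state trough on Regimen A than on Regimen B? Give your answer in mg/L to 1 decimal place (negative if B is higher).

Regimen A: f = (1/2)^(17/10) ≈ 0.3078; Cmin,ss = (1552/176)·f/(1−f) ≈ 3.921 mg/L.
Regimen B: f = (1/2)^(26/10) ≈ 0.1649; Cmin,ss = (875/176)·f/(1−f) ≈ 0.982 mg/L.
Difference ≈ 3.921 − 0.982 ≈ 2.939 mg/L.

2.9 mg/L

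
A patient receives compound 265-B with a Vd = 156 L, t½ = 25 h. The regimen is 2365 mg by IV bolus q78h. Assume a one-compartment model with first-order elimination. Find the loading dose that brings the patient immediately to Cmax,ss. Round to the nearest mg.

f = (1/2)^(78/25) ≈ 0.115023; accumulation ratio R = 1/(1−f) ≈ 1.12997.
Loading dose to hit Cmax,ss on first dose: D_load = D_maint·R ≈ 2365 × 1.12997 ≈ 2672.38 mg.

2672 mg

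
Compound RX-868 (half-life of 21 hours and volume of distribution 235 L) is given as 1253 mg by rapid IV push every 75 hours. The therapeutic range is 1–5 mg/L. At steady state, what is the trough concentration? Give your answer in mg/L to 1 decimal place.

0.5 mg/L

Over one 75-h interval, 75/21 ≈ 3.5714 half-lives elapse, leaving f ≈ 0.0841 of each dose.
Accumulation ratio R = 1/(1 − f) ≈ 1/0.9159 ≈ 1.0918.
Single-dose peak C₀ = D/Vd = 1253/235 ≈ 5.332 mg/L.
Cmax,ss = C₀/(1 − f) ≈ 5.332/0.9159 ≈ 5.822 mg/L.
One interval later, Cmin,ss = Cmax,ss·e^(−kτ) ≈ 5.822 × 0.0841 ≈ 0.490 mg/L.
Trough 0.5 mg/L vs MEC 1 mg/L: subtherapeutic.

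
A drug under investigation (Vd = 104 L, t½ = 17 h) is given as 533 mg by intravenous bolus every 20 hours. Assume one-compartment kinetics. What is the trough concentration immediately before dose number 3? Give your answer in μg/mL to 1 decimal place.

f = (1/2)^(τ/t½) = (1/2)^(20/17) ≈ 0.4424.
C₀ = D/Vd = 533/104 ≈ 5.125 μg/mL.
Before the 3rd dose, 2 doses have been given. Superposition: Cmin = C₀·(f + f²).
≈ 5.125 × (0.4424 + 0.1957) ≈ 5.125 × 0.6381 ≈ 3.270 μg/mL.

3.3 μg/mL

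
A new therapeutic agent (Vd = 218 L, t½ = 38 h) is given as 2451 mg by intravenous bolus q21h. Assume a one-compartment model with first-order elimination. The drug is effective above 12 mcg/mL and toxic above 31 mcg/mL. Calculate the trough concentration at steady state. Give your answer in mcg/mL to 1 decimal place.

τ/t½ = 21/38 ≈ 0.55263, so fraction remaining f = (1/2)^(21/38) ≈ 0.6818.
At steady state, accumulation factor R = 1/(1 − e^(−kτ)) ≈ 3.1427.
Single-dose peak C₀ = D/Vd = 2451/218 ≈ 11.243 mcg/mL.
Cmax,ss = C₀/(1 − f) ≈ 11.243/0.3182 ≈ 35.333 mcg/mL.
One interval later, Cmin,ss = Cmax,ss·e^(−kτ) ≈ 35.333 × 0.6818 ≈ 24.090 mcg/mL.
Trough 24.1 mcg/mL vs MEC 12 mcg/mL: adequate.

24.1 mcg/mL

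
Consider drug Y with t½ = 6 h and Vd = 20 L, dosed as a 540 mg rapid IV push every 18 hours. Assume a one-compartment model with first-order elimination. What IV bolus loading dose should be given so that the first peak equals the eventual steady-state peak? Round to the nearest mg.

f = (1/2)^(18/6) ≈ 0.125000; accumulation ratio R = 1/(1−f) ≈ 1.14286.
Loading dose to hit Cmax,ss on first dose: D_load = D_maint·R ≈ 540 × 1.14286 ≈ 617.14 mg.

617 mg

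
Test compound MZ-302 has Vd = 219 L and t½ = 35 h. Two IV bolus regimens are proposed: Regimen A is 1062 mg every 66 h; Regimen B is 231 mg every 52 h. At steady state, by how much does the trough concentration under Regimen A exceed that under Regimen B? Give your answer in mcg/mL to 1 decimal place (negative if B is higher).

Regimen A: f = (1/2)^(66/35) ≈ 0.2706; Cmin,ss = (1062/219)·f/(1−f) ≈ 1.799 mcg/mL.
Regimen B: f = (1/2)^(52/35) ≈ 0.3571; Cmin,ss = (231/219)·f/(1−f) ≈ 0.586 mcg/mL.
Difference ≈ 1.799 − 0.586 ≈ 1.213 mcg/mL.

1.2 mcg/mL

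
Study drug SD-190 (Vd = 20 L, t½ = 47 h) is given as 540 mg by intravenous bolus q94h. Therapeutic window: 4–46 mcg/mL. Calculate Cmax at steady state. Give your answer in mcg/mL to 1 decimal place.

τ = 94 h = 2 half-lives, so f = (1/2)^2 = 0.25.
At steady state, R = 1/(1 − 0.25) = 4/3.
Single-dose peak C₀ = D/Vd = 540/20 = 27 mcg/mL.
Steady-state peak Cmax,ss = C₀·R = 27 × 4/3 ≈ 36.000 mcg/mL.
Peak 36.0 mcg/mL vs MTC 46 mcg/mL: below toxic threshold.

36.0 mcg/mL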